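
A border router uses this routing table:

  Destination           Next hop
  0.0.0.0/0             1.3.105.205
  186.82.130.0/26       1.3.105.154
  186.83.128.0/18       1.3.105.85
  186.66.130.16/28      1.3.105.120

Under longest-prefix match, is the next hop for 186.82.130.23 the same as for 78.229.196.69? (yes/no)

no

186.82.130.23: longest match 186.82.130.0/26 -> 1.3.105.154
78.229.196.69: longest match 0.0.0.0/0 -> 1.3.105.205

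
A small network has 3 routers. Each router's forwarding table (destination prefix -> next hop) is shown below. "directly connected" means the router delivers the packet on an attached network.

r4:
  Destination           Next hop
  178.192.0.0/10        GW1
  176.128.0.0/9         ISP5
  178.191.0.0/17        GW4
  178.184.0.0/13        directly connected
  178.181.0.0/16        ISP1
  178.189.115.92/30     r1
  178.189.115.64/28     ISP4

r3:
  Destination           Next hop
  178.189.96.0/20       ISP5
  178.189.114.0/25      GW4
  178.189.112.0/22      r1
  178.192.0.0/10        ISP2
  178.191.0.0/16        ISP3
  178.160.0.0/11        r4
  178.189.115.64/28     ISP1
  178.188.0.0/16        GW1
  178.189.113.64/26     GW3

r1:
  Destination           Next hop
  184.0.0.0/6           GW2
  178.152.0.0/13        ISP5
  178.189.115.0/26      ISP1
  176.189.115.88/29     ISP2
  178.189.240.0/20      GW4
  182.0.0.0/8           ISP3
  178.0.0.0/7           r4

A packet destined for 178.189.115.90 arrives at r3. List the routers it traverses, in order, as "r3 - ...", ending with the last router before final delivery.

At r3: longest match for 178.189.115.90 is 178.189.112.0/22 -> r1
At r1: longest match for 178.189.115.90 is 178.0.0.0/7 -> r4
At r4: longest match for 178.189.115.90 is 178.184.0.0/13 -> directly connected

r3 - r1 - r4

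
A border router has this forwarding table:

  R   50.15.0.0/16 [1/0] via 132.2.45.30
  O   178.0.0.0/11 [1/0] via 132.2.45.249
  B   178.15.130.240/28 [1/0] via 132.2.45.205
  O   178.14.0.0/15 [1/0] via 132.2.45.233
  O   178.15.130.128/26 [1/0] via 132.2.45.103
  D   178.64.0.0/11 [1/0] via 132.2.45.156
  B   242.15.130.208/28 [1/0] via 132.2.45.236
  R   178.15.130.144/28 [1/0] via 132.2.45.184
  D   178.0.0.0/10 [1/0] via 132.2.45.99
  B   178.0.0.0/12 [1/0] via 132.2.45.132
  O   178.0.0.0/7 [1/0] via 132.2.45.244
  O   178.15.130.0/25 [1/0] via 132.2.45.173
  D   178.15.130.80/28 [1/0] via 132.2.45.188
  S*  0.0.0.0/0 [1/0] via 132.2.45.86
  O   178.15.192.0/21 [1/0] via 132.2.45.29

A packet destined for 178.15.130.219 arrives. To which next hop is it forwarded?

Routes whose prefix contains 178.15.130.219:
  0.0.0.0/0 (default, matches everything) -> 132.2.45.86
  178.0.0.0/7 (178.0.0.0 - 179.255.255.255) -> 132.2.45.244
  178.0.0.0/10 (178.0.0.0 - 178.63.255.255) -> 132.2.45.99
  178.0.0.0/11 (178.0.0.0 - 178.31.255.255) -> 132.2.45.249
  178.0.0.0/12 (178.0.0.0 - 178.15.255.255) -> 132.2.45.132
  178.14.0.0/15 (178.14.0.0 - 178.15.255.255) -> 132.2.45.233
More-specific entries that do NOT match:
  178.15.130.240/28 (178.15.130.240 - 178.15.130.255) does not contain 178.15.130.219
  242.15.130.208/28 (242.15.130.208 - 242.15.130.223) does not contain 178.15.130.219
  178.15.130.144/28 (178.15.130.144 - 178.15.130.159) does not contain 178.15.130.219
  178.15.130.80/28 (178.15.130.80 - 178.15.130.95) does not contain 178.15.130.219
  178.15.130.128/26 (178.15.130.128 - 178.15.130.191) does not contain 178.15.130.219
  178.15.130.0/25 (178.15.130.0 - 178.15.130.127) does not contain 178.15.130.219
  178.15.192.0/21 (178.15.192.0 - 178.15.199.255) does not contain 178.15.130.219
  50.15.0.0/16 (50.15.0.0 - 50.15.255.255) does not contain 178.15.130.219
Longest matching prefix is /15 -> next hop 132.2.45.233.

132.2.45.233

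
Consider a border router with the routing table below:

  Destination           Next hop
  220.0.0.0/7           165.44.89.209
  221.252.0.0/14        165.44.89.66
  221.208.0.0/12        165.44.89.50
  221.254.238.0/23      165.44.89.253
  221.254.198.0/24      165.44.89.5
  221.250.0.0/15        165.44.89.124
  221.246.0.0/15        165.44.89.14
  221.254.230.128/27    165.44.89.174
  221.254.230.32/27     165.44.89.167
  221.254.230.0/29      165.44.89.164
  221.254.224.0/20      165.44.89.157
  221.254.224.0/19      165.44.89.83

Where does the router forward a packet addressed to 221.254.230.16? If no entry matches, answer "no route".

Routes whose prefix contains 221.254.230.16:
  220.0.0.0/7 (220.0.0.0 - 221.255.255.255) -> 165.44.89.209
  221.252.0.0/14 (221.252.0.0 - 221.255.255.255) -> 165.44.89.66
  221.254.224.0/19 (221.254.224.0 - 221.254.255.255) -> 165.44.89.83
  221.254.224.0/20 (221.254.224.0 - 221.254.239.255) -> 165.44.89.157
More-specific entries that do NOT match:
  221.254.230.0/29 (221.254.230.0 - 221.254.230.7) does not contain 221.254.230.16
  221.254.230.128/27 (221.254.230.128 - 221.254.230.159) does not contain 221.254.230.16
  221.254.230.32/27 (221.254.230.32 - 221.254.230.63) does not contain 221.254.230.16
  221.254.198.0/24 (221.254.198.0 - 221.254.198.255) does not contain 221.254.230.16
  221.254.238.0/23 (221.254.238.0 - 221.254.239.255) does not contain 221.254.230.16
Longest matching prefix is /20 -> next hop 165.44.89.157.

165.44.89.157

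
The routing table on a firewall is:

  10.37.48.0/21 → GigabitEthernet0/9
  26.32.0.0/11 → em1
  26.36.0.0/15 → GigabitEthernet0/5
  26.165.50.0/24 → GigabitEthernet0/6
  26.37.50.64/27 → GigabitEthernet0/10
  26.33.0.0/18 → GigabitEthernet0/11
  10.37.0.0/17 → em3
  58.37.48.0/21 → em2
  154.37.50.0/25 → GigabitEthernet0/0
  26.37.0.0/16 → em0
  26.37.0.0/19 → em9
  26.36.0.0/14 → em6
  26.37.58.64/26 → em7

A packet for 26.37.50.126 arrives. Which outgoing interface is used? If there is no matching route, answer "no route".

Routes whose prefix contains 26.37.50.126:
  26.32.0.0/11 (26.32.0.0 - 26.63.255.255) -> em1
  26.36.0.0/14 (26.36.0.0 - 26.39.255.255) -> em6
  26.36.0.0/15 (26.36.0.0 - 26.37.255.255) -> GigabitEthernet0/5
  26.37.0.0/16 (26.37.0.0 - 26.37.255.255) -> em0
More-specific entries that do NOT match:
  26.37.50.64/27 (26.37.50.64 - 26.37.50.95) does not contain 26.37.50.126
  26.37.58.64/26 (26.37.58.64 - 26.37.58.127) does not contain 26.37.50.126
  154.37.50.0/25 (154.37.50.0 - 154.37.50.127) does not contain 26.37.50.126
  26.165.50.0/24 (26.165.50.0 - 26.165.50.255) does not contain 26.37.50.126
  10.37.48.0/21 (10.37.48.0 - 10.37.55.255) does not contain 26.37.50.126
  58.37.48.0/21 (58.37.48.0 - 58.37.55.255) does not contain 26.37.50.126
  26.37.0.0/19 (26.37.0.0 - 26.37.31.255) does not contain 26.37.50.126
  26.33.0.0/18 (26.33.0.0 - 26.33.63.255) does not contain 26.37.50.126
  10.37.0.0/17 (10.37.0.0 - 10.37.127.255) does not contain 26.37.50.126
Longest matching prefix is /16 -> interface em0.

em0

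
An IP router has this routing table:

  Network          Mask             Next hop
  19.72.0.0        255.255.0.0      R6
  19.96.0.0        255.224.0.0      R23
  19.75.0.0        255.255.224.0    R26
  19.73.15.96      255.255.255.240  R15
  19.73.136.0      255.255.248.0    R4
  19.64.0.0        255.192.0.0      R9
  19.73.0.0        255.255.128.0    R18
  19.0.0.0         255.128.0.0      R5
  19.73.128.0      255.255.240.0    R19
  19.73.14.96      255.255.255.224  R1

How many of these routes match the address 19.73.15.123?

3

Prefixes containing 19.73.15.123:
  19.0.0.0/9 (19.0.0.0 - 19.127.255.255)
  19.64.0.0/10 (19.64.0.0 - 19.127.255.255)
  19.73.0.0/17 (19.73.0.0 - 19.73.127.255)
Total matching entries: 3.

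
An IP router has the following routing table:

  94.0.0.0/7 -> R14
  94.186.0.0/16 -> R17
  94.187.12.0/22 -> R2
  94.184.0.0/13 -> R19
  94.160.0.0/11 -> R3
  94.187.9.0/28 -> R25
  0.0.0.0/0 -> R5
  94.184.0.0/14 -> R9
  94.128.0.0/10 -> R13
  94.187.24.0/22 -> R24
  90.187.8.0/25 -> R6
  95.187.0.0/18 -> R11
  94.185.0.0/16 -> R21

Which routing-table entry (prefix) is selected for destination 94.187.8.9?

Entries matching 94.187.8.9:
  0.0.0.0/0 (default, matches everything)
  94.0.0.0/7 (94.0.0.0 - 95.255.255.255)
  94.128.0.0/10 (94.128.0.0 - 94.191.255.255)
  94.160.0.0/11 (94.160.0.0 - 94.191.255.255)
  94.184.0.0/13 (94.184.0.0 - 94.191.255.255)
  94.184.0.0/14 (94.184.0.0 - 94.187.255.255)
Most specific is 94.184.0.0/14.

94.184.0.0/14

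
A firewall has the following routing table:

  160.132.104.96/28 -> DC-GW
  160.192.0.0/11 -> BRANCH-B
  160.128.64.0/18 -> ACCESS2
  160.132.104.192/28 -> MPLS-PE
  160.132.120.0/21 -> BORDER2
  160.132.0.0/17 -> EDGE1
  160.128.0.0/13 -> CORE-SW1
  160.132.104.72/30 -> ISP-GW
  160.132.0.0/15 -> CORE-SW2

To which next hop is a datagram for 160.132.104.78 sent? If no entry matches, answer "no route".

Routes whose prefix contains 160.132.104.78:
  160.128.0.0/13 (160.128.0.0 - 160.135.255.255) -> CORE-SW1
  160.132.0.0/15 (160.132.0.0 - 160.133.255.255) -> CORE-SW2
  160.132.0.0/17 (160.132.0.0 - 160.132.127.255) -> EDGE1
More-specific entries that do NOT match:
  160.132.104.72/30 (160.132.104.72 - 160.132.104.75) does not contain 160.132.104.78
  160.132.104.96/28 (160.132.104.96 - 160.132.104.111) does not contain 160.132.104.78
  160.132.104.192/28 (160.132.104.192 - 160.132.104.207) does not contain 160.132.104.78
  160.132.120.0/21 (160.132.120.0 - 160.132.127.255) does not contain 160.132.104.78
  160.128.64.0/18 (160.128.64.0 - 160.128.127.255) does not contain 160.132.104.78
Longest matching prefix is /17 -> next hop EDGE1.

EDGE1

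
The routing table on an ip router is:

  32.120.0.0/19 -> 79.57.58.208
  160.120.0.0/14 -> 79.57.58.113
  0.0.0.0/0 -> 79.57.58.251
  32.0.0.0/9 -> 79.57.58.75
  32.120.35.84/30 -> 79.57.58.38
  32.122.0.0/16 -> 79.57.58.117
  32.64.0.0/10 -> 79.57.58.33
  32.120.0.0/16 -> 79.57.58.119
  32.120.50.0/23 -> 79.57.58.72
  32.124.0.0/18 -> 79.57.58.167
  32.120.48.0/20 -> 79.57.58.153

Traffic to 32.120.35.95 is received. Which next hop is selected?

79.57.58.119

Routes whose prefix contains 32.120.35.95:
  0.0.0.0/0 (default, matches everything) -> 79.57.58.251
  32.0.0.0/9 (32.0.0.0 - 32.127.255.255) -> 79.57.58.75
  32.64.0.0/10 (32.64.0.0 - 32.127.255.255) -> 79.57.58.33
  32.120.0.0/16 (32.120.0.0 - 32.120.255.255) -> 79.57.58.119
More-specific entries that do NOT match:
  32.120.35.84/30 (32.120.35.84 - 32.120.35.87) does not contain 32.120.35.95
  32.120.50.0/23 (32.120.50.0 - 32.120.51.255) does not contain 32.120.35.95
  32.120.48.0/20 (32.120.48.0 - 32.120.63.255) does not contain 32.120.35.95
  32.120.0.0/19 (32.120.0.0 - 32.120.31.255) does not contain 32.120.35.95
  32.124.0.0/18 (32.124.0.0 - 32.124.63.255) does not contain 32.120.35.95
Longest matching prefix is /16 -> next hop 79.57.58.119.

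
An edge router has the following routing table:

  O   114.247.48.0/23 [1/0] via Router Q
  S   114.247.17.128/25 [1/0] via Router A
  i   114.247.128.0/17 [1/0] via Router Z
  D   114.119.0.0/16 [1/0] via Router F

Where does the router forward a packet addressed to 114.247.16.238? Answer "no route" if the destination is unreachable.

no route

No entry's prefix contains 114.247.16.238; there is no default route.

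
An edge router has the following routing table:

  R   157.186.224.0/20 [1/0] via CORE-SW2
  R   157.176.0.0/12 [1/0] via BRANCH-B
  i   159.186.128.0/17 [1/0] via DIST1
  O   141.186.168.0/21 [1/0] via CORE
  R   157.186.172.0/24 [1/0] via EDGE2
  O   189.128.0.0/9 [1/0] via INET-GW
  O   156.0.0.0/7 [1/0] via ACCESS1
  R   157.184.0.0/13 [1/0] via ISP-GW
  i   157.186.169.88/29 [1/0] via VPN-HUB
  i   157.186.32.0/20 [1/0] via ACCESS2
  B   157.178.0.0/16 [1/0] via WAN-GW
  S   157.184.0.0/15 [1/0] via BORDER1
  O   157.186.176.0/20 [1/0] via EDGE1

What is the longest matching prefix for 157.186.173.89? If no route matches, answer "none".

157.184.0.0/13

Entries matching 157.186.173.89:
  156.0.0.0/7 (156.0.0.0 - 157.255.255.255)
  157.176.0.0/12 (157.176.0.0 - 157.191.255.255)
  157.184.0.0/13 (157.184.0.0 - 157.191.255.255)
Most specific is 157.184.0.0/13.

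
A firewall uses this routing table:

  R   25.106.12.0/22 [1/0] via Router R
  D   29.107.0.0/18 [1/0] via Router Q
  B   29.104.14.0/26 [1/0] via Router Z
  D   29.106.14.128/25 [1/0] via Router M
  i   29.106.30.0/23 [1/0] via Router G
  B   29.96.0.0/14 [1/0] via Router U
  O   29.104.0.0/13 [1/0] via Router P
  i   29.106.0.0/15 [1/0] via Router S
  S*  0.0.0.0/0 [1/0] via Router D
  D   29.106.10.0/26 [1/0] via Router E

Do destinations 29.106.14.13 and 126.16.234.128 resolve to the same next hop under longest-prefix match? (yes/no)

no

29.106.14.13: longest match 29.106.0.0/15 -> Router S
126.16.234.128: longest match 0.0.0.0/0 -> Router D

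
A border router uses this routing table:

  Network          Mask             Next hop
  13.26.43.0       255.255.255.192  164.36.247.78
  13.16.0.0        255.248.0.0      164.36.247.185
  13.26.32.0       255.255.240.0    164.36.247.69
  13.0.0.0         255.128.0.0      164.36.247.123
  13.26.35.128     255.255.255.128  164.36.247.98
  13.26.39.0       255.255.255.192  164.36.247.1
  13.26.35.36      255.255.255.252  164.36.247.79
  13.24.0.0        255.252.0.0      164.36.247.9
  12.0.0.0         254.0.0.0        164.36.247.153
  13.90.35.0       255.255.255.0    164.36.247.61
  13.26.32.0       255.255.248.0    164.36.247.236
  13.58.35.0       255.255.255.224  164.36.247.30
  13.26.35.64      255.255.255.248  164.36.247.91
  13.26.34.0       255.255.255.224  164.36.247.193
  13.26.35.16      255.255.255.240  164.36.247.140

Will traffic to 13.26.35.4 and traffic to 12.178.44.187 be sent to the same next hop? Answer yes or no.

13.26.35.4: longest match 13.26.32.0/21 -> 164.36.247.236
12.178.44.187: longest match 12.0.0.0/7 -> 164.36.247.153

no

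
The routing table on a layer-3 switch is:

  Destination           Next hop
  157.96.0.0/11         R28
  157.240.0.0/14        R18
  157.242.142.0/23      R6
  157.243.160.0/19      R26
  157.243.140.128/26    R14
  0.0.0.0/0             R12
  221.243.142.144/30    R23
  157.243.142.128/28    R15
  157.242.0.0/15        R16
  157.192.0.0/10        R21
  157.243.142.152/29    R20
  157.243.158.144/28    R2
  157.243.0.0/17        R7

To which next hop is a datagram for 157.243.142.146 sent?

R16

Routes whose prefix contains 157.243.142.146:
  0.0.0.0/0 (default, matches everything) -> R12
  157.192.0.0/10 (157.192.0.0 - 157.255.255.255) -> R21
  157.240.0.0/14 (157.240.0.0 - 157.243.255.255) -> R18
  157.242.0.0/15 (157.242.0.0 - 157.243.255.255) -> R16
More-specific entries that do NOT match:
  221.243.142.144/30 (221.243.142.144 - 221.243.142.147) does not contain 157.243.142.146
  157.243.142.152/29 (157.243.142.152 - 157.243.142.159) does not contain 157.243.142.146
  157.243.142.128/28 (157.243.142.128 - 157.243.142.143) does not contain 157.243.142.146
  157.243.158.144/28 (157.243.158.144 - 157.243.158.159) does not contain 157.243.142.146
  157.243.140.128/26 (157.243.140.128 - 157.243.140.191) does not contain 157.243.142.146
  157.242.142.0/23 (157.242.142.0 - 157.242.143.255) does not contain 157.243.142.146
  157.243.160.0/19 (157.243.160.0 - 157.243.191.255) does not contain 157.243.142.146
  157.243.0.0/17 (157.243.0.0 - 157.243.127.255) does not contain 157.243.142.146
Longest matching prefix is /15 -> next hop R16.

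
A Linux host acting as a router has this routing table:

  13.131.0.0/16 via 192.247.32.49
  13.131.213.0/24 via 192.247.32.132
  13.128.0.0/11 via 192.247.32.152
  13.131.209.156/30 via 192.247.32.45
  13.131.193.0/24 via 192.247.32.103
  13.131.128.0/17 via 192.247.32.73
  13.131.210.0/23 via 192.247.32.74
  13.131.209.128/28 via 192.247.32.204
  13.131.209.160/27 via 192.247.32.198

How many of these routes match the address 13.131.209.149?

Prefixes containing 13.131.209.149:
  13.128.0.0/11 (13.128.0.0 - 13.159.255.255)
  13.131.0.0/16 (13.131.0.0 - 13.131.255.255)
  13.131.128.0/17 (13.131.128.0 - 13.131.255.255)
Total matching entries: 3.

3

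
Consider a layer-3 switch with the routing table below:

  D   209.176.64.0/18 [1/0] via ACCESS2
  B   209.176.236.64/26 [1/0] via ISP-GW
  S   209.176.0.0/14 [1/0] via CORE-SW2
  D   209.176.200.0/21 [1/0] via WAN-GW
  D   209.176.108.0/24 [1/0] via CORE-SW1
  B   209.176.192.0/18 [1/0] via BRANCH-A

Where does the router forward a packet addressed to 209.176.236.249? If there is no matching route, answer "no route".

BRANCH-A

Routes whose prefix contains 209.176.236.249:
  209.176.0.0/14 (209.176.0.0 - 209.179.255.255) -> CORE-SW2
  209.176.192.0/18 (209.176.192.0 - 209.176.255.255) -> BRANCH-A
More-specific entries that do NOT match:
  209.176.236.64/26 (209.176.236.64 - 209.176.236.127) does not contain 209.176.236.249
  209.176.108.0/24 (209.176.108.0 - 209.176.108.255) does not contain 209.176.236.249
  209.176.200.0/21 (209.176.200.0 - 209.176.207.255) does not contain 209.176.236.249
Longest matching prefix is /18 -> next hop BRANCH-A.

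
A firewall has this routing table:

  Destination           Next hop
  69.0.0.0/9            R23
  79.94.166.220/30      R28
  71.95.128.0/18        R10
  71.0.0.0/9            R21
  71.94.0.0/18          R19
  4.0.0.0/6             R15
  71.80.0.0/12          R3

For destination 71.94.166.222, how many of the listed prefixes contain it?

Prefixes containing 71.94.166.222:
  71.0.0.0/9 (71.0.0.0 - 71.127.255.255)
  71.80.0.0/12 (71.80.0.0 - 71.95.255.255)
Total matching entries: 2.

2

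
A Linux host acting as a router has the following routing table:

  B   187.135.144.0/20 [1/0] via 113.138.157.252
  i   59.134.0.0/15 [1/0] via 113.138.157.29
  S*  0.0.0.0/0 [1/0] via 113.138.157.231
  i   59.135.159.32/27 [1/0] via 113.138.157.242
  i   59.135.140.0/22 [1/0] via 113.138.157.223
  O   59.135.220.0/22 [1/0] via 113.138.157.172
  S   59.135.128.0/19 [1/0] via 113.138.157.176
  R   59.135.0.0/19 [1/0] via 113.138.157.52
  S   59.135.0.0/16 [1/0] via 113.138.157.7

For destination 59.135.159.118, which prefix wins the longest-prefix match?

59.135.128.0/19

Entries matching 59.135.159.118:
  0.0.0.0/0 (default, matches everything)
  59.134.0.0/15 (59.134.0.0 - 59.135.255.255)
  59.135.0.0/16 (59.135.0.0 - 59.135.255.255)
  59.135.128.0/19 (59.135.128.0 - 59.135.159.255)
Most specific is 59.135.128.0/19.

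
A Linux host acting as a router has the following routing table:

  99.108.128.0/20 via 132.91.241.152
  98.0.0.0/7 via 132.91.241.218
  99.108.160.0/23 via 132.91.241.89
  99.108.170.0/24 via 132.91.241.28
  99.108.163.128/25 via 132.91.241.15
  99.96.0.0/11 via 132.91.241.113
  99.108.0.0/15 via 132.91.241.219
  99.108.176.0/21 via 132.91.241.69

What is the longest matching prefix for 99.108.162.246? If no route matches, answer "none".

99.108.0.0/15

Entries matching 99.108.162.246:
  98.0.0.0/7 (98.0.0.0 - 99.255.255.255)
  99.96.0.0/11 (99.96.0.0 - 99.127.255.255)
  99.108.0.0/15 (99.108.0.0 - 99.109.255.255)
Most specific is 99.108.0.0/15.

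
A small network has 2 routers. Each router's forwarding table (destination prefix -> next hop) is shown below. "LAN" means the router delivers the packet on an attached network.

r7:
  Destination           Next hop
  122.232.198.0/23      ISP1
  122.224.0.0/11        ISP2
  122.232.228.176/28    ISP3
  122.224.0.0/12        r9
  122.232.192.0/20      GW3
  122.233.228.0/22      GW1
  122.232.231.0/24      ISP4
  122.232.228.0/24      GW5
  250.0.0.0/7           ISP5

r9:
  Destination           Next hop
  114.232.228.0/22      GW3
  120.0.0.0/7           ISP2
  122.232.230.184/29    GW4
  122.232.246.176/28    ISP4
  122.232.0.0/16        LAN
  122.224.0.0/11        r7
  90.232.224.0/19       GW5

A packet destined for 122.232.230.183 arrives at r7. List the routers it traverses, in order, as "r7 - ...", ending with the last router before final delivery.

At r7: longest match for 122.232.230.183 is 122.224.0.0/12 -> r9
At r9: longest match for 122.232.230.183 is 122.232.0.0/16 -> LAN

r7 - r9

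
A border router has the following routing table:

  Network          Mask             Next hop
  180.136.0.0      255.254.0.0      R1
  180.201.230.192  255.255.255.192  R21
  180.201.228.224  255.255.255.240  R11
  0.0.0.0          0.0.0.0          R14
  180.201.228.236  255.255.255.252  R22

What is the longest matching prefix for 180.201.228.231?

180.201.228.224/28

Entries matching 180.201.228.231:
  0.0.0.0/0 (default, matches everything)
  180.201.228.224/28 (180.201.228.224 - 180.201.228.239)
Most specific is 180.201.228.224/28.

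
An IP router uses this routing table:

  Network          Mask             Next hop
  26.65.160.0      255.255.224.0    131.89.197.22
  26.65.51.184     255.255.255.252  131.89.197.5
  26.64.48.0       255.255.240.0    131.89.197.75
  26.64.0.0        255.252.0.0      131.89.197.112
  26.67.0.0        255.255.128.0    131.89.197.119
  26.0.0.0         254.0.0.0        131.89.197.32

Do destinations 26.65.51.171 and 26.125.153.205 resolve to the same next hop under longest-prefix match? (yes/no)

no

26.65.51.171: longest match 26.64.0.0/14 -> 131.89.197.112
26.125.153.205: longest match 26.0.0.0/7 -> 131.89.197.32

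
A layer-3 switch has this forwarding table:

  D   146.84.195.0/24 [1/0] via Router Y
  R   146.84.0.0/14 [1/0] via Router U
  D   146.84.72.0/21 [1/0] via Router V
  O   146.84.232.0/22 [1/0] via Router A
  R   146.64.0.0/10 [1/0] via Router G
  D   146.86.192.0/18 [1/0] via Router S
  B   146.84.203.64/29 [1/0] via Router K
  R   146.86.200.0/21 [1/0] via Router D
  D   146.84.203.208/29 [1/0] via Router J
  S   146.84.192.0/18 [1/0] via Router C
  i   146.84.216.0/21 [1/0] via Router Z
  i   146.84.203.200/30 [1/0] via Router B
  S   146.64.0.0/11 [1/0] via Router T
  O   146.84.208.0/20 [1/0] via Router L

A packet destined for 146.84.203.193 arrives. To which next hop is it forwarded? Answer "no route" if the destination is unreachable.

Routes whose prefix contains 146.84.203.193:
  146.64.0.0/10 (146.64.0.0 - 146.127.255.255) -> Router G
  146.64.0.0/11 (146.64.0.0 - 146.95.255.255) -> Router T
  146.84.0.0/14 (146.84.0.0 - 146.87.255.255) -> Router U
  146.84.192.0/18 (146.84.192.0 - 146.84.255.255) -> Router C
More-specific entries that do NOT match:
  146.84.203.200/30 (146.84.203.200 - 146.84.203.203) does not contain 146.84.203.193
  146.84.203.64/29 (146.84.203.64 - 146.84.203.71) does not contain 146.84.203.193
  146.84.203.208/29 (146.84.203.208 - 146.84.203.215) does not contain 146.84.203.193
  146.84.195.0/24 (146.84.195.0 - 146.84.195.255) does not contain 146.84.203.193
  146.84.232.0/22 (146.84.232.0 - 146.84.235.255) does not contain 146.84.203.193
  146.84.72.0/21 (146.84.72.0 - 146.84.79.255) does not contain 146.84.203.193
  146.86.200.0/21 (146.86.200.0 - 146.86.207.255) does not contain 146.84.203.193
  146.84.216.0/21 (146.84.216.0 - 146.84.223.255) does not contain 146.84.203.193
  146.84.208.0/20 (146.84.208.0 - 146.84.223.255) does not contain 146.84.203.193
Longest matching prefix is /18 -> next hop Router C.

Router C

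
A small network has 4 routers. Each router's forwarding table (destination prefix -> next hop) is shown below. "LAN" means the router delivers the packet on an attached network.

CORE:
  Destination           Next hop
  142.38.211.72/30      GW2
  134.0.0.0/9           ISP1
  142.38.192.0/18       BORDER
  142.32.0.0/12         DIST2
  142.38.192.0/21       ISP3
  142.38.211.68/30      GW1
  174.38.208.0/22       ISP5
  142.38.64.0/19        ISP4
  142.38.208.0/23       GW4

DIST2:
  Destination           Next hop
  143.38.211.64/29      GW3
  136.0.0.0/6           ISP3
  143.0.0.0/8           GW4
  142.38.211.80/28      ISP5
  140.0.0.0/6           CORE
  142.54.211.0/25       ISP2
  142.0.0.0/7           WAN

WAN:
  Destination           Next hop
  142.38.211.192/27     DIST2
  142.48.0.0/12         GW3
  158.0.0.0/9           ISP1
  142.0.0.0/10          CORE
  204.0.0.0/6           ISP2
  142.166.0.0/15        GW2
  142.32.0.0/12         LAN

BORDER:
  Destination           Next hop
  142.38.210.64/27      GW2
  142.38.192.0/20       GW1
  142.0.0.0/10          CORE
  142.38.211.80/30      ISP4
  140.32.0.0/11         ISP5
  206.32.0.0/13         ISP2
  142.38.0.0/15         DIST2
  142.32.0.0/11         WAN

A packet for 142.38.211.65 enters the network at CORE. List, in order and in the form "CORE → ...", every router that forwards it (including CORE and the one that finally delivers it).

CORE → BORDER → DIST2 → WAN

At CORE: longest match for 142.38.211.65 is 142.38.192.0/18 -> BORDER
At BORDER: longest match for 142.38.211.65 is 142.38.0.0/15 -> DIST2
At DIST2: longest match for 142.38.211.65 is 142.0.0.0/7 -> WAN
At WAN: longest match for 142.38.211.65 is 142.32.0.0/12 -> LAN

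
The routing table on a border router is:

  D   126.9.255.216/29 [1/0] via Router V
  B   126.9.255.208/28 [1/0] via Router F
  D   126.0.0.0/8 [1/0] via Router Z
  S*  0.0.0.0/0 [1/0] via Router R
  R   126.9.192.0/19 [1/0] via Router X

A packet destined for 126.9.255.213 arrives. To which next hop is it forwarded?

Routes whose prefix contains 126.9.255.213:
  0.0.0.0/0 (default, matches everything) -> Router R
  126.0.0.0/8 (126.0.0.0 - 126.255.255.255) -> Router Z
  126.9.255.208/28 (126.9.255.208 - 126.9.255.223) -> Router F
More-specific entries that do NOT match:
  126.9.255.216/29 (126.9.255.216 - 126.9.255.223) does not contain 126.9.255.213
Longest matching prefix is /28 -> next hop Router F.

Router F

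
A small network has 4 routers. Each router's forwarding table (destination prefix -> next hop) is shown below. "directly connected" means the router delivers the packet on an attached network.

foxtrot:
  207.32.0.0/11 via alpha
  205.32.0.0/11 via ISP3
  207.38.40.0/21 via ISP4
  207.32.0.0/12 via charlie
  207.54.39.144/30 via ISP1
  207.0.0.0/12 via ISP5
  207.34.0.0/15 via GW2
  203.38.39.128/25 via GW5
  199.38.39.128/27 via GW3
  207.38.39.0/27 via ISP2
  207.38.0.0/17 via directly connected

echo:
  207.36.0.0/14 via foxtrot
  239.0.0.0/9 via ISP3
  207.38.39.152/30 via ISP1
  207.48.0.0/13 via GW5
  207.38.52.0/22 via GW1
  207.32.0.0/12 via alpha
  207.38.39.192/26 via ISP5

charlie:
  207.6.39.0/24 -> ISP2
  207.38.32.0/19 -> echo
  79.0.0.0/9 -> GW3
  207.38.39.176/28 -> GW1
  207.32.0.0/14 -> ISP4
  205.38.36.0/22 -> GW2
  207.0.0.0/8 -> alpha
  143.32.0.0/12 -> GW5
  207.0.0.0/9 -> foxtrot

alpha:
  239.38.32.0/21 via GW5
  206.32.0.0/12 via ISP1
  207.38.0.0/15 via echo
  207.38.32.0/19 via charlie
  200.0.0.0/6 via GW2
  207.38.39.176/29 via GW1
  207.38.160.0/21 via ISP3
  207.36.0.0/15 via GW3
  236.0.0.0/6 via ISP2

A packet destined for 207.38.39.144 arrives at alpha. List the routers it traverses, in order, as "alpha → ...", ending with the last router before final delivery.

alpha → charlie → echo → foxtrot

At alpha: longest match for 207.38.39.144 is 207.38.32.0/19 -> charlie
At charlie: longest match for 207.38.39.144 is 207.38.32.0/19 -> echo
At echo: longest match for 207.38.39.144 is 207.36.0.0/14 -> foxtrot
At foxtrot: longest match for 207.38.39.144 is 207.38.0.0/17 -> directly connected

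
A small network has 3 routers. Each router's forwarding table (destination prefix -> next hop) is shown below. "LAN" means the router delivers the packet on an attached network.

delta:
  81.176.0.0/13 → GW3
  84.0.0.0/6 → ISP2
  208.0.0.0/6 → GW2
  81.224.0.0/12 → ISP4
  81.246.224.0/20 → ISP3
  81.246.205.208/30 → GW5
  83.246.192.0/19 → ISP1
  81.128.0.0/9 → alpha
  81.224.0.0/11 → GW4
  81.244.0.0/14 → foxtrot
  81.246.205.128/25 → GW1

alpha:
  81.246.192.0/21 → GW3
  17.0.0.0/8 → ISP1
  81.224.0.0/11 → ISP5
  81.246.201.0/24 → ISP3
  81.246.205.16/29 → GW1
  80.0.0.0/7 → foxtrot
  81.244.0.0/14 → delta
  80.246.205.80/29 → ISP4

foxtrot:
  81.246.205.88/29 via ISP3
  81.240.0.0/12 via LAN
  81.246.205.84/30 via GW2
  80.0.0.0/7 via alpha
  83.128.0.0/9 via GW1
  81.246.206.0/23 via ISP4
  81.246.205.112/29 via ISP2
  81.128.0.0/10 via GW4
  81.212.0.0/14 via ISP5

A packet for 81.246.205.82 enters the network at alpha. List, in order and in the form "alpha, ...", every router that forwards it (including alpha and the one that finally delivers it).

alpha, delta, foxtrot

At alpha: longest match for 81.246.205.82 is 81.244.0.0/14 -> delta
At delta: longest match for 81.246.205.82 is 81.244.0.0/14 -> foxtrot
At foxtrot: longest match for 81.246.205.82 is 81.240.0.0/12 -> LAN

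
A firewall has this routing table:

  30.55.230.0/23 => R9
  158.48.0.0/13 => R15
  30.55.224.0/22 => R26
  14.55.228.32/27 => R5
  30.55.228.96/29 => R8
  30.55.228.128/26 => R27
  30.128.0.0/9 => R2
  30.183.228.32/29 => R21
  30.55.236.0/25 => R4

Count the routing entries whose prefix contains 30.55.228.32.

No listed prefix contains 30.55.228.32.
Total matching entries: 0.

0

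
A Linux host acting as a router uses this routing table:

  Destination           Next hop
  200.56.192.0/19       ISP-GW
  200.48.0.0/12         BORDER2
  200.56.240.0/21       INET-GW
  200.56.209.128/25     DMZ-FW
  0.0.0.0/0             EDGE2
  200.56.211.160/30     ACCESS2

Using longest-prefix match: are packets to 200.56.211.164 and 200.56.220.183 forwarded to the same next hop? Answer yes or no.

yes

200.56.211.164: longest match 200.56.192.0/19 -> ISP-GW
200.56.220.183: longest match 200.56.192.0/19 -> ISP-GW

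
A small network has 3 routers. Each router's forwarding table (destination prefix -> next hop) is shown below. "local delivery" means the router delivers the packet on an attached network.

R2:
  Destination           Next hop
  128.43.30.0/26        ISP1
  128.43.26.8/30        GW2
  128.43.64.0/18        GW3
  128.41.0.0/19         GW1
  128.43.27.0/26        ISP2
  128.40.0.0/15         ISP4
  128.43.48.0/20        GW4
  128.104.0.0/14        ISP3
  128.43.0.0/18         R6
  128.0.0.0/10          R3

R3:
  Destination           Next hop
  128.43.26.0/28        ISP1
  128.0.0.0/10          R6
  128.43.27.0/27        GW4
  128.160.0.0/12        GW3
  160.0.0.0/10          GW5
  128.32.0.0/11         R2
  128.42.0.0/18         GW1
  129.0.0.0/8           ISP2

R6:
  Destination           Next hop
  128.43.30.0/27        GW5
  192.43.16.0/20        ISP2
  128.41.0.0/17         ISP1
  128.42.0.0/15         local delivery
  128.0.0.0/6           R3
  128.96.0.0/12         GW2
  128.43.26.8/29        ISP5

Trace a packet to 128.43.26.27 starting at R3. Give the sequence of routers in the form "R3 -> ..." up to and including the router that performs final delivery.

At R3: longest match for 128.43.26.27 is 128.32.0.0/11 -> R2
At R2: longest match for 128.43.26.27 is 128.43.0.0/18 -> R6
At R6: longest match for 128.43.26.27 is 128.42.0.0/15 -> local delivery

R3 -> R2 -> R6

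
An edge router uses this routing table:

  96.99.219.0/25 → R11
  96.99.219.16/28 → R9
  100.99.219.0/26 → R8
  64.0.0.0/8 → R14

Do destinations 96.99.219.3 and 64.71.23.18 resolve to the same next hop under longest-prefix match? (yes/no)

96.99.219.3: longest match 96.99.219.0/25 -> R11
64.71.23.18: longest match 64.0.0.0/8 -> R14

no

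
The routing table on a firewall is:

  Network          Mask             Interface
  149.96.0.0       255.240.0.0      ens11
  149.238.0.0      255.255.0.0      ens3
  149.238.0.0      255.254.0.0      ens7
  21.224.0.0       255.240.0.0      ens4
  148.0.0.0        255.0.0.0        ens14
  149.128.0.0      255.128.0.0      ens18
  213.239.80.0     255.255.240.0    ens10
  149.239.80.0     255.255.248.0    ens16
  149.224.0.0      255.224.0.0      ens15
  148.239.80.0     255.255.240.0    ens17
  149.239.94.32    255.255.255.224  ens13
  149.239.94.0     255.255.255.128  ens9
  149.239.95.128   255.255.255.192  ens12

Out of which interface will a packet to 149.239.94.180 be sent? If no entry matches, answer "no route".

ens7

Routes whose prefix contains 149.239.94.180:
  149.128.0.0/9 (149.128.0.0 - 149.255.255.255) -> ens18
  149.224.0.0/11 (149.224.0.0 - 149.255.255.255) -> ens15
  149.238.0.0/15 (149.238.0.0 - 149.239.255.255) -> ens7
More-specific entries that do NOT match:
  149.239.94.32/27 (149.239.94.32 - 149.239.94.63) does not contain 149.239.94.180
  149.239.95.128/26 (149.239.95.128 - 149.239.95.191) does not contain 149.239.94.180
  149.239.94.0/25 (149.239.94.0 - 149.239.94.127) does not contain 149.239.94.180
  149.239.80.0/21 (149.239.80.0 - 149.239.87.255) does not contain 149.239.94.180
  213.239.80.0/20 (213.239.80.0 - 213.239.95.255) does not contain 149.239.94.180
  148.239.80.0/20 (148.239.80.0 - 148.239.95.255) does not contain 149.239.94.180
  149.238.0.0/16 (149.238.0.0 - 149.238.255.255) does not contain 149.239.94.180
Longest matching prefix is /15 -> interface ens7.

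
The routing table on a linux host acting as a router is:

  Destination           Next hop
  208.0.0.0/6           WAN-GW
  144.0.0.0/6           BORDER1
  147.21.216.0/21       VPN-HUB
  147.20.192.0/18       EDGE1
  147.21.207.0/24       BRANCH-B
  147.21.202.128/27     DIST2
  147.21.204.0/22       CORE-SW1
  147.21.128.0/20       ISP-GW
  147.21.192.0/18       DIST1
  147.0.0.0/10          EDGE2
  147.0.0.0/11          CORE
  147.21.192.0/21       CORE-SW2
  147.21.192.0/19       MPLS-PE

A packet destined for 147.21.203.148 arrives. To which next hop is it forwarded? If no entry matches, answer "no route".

Routes whose prefix contains 147.21.203.148:
  144.0.0.0/6 (144.0.0.0 - 147.255.255.255) -> BORDER1
  147.0.0.0/10 (147.0.0.0 - 147.63.255.255) -> EDGE2
  147.0.0.0/11 (147.0.0.0 - 147.31.255.255) -> CORE
  147.21.192.0/18 (147.21.192.0 - 147.21.255.255) -> DIST1
  147.21.192.0/19 (147.21.192.0 - 147.21.223.255) -> MPLS-PE
More-specific entries that do NOT match:
  147.21.202.128/27 (147.21.202.128 - 147.21.202.159) does not contain 147.21.203.148
  147.21.207.0/24 (147.21.207.0 - 147.21.207.255) does not contain 147.21.203.148
  147.21.204.0/22 (147.21.204.0 - 147.21.207.255) does not contain 147.21.203.148
  147.21.216.0/21 (147.21.216.0 - 147.21.223.255) does not contain 147.21.203.148
  147.21.192.0/21 (147.21.192.0 - 147.21.199.255) does not contain 147.21.203.148
  147.21.128.0/20 (147.21.128.0 - 147.21.143.255) does not contain 147.21.203.148
Longest matching prefix is /19 -> next hop MPLS-PE.

MPLS-PE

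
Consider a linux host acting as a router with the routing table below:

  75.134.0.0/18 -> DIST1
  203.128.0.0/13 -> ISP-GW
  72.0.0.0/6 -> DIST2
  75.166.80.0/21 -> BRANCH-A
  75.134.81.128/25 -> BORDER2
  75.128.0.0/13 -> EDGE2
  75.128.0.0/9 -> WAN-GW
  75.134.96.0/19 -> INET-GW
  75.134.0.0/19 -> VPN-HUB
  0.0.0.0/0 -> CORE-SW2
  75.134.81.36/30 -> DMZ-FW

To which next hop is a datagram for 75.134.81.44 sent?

EDGE2

Routes whose prefix contains 75.134.81.44:
  0.0.0.0/0 (default, matches everything) -> CORE-SW2
  72.0.0.0/6 (72.0.0.0 - 75.255.255.255) -> DIST2
  75.128.0.0/9 (75.128.0.0 - 75.255.255.255) -> WAN-GW
  75.128.0.0/13 (75.128.0.0 - 75.135.255.255) -> EDGE2
More-specific entries that do NOT match:
  75.134.81.36/30 (75.134.81.36 - 75.134.81.39) does not contain 75.134.81.44
  75.134.81.128/25 (75.134.81.128 - 75.134.81.255) does not contain 75.134.81.44
  75.166.80.0/21 (75.166.80.0 - 75.166.87.255) does not contain 75.134.81.44
  75.134.96.0/19 (75.134.96.0 - 75.134.127.255) does not contain 75.134.81.44
  75.134.0.0/19 (75.134.0.0 - 75.134.31.255) does not contain 75.134.81.44
  75.134.0.0/18 (75.134.0.0 - 75.134.63.255) does not contain 75.134.81.44
Longest matching prefix is /13 -> next hop EDGE2.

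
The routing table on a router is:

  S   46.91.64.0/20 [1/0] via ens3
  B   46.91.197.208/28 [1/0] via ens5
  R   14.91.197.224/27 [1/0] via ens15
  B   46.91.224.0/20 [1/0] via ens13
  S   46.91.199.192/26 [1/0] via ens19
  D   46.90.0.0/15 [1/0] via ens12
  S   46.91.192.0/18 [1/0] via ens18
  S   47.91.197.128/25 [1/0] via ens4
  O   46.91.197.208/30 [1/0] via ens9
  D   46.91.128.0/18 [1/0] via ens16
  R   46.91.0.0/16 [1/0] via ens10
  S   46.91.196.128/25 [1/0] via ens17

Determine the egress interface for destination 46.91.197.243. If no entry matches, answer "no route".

ens18

Routes whose prefix contains 46.91.197.243:
  46.90.0.0/15 (46.90.0.0 - 46.91.255.255) -> ens12
  46.91.0.0/16 (46.91.0.0 - 46.91.255.255) -> ens10
  46.91.192.0/18 (46.91.192.0 - 46.91.255.255) -> ens18
More-specific entries that do NOT match:
  46.91.197.208/30 (46.91.197.208 - 46.91.197.211) does not contain 46.91.197.243
  46.91.197.208/28 (46.91.197.208 - 46.91.197.223) does not contain 46.91.197.243
  14.91.197.224/27 (14.91.197.224 - 14.91.197.255) does not contain 46.91.197.243
  46.91.199.192/26 (46.91.199.192 - 46.91.199.255) does not contain 46.91.197.243
  47.91.197.128/25 (47.91.197.128 - 47.91.197.255) does not contain 46.91.197.243
  46.91.196.128/25 (46.91.196.128 - 46.91.196.255) does not contain 46.91.197.243
  46.91.64.0/20 (46.91.64.0 - 46.91.79.255) does not contain 46.91.197.243
  46.91.224.0/20 (46.91.224.0 - 46.91.239.255) does not contain 46.91.197.243
Longest matching prefix is /18 -> interface ens18.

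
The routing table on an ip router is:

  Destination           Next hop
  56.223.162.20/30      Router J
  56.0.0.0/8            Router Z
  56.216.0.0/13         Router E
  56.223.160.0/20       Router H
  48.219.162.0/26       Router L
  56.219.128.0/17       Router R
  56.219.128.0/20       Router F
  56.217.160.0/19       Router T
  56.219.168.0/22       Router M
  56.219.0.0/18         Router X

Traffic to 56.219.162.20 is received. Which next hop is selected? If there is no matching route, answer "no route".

Router R

Routes whose prefix contains 56.219.162.20:
  56.0.0.0/8 (56.0.0.0 - 56.255.255.255) -> Router Z
  56.216.0.0/13 (56.216.0.0 - 56.223.255.255) -> Router E
  56.219.128.0/17 (56.219.128.0 - 56.219.255.255) -> Router R
More-specific entries that do NOT match:
  56.223.162.20/30 (56.223.162.20 - 56.223.162.23) does not contain 56.219.162.20
  48.219.162.0/26 (48.219.162.0 - 48.219.162.63) does not contain 56.219.162.20
  56.219.168.0/22 (56.219.168.0 - 56.219.171.255) does not contain 56.219.162.20
  56.223.160.0/20 (56.223.160.0 - 56.223.175.255) does not contain 56.219.162.20
  56.219.128.0/20 (56.219.128.0 - 56.219.143.255) does not contain 56.219.162.20
  56.217.160.0/19 (56.217.160.0 - 56.217.191.255) does not contain 56.219.162.20
  56.219.0.0/18 (56.219.0.0 - 56.219.63.255) does not contain 56.219.162.20
Longest matching prefix is /17 -> next hop Router R.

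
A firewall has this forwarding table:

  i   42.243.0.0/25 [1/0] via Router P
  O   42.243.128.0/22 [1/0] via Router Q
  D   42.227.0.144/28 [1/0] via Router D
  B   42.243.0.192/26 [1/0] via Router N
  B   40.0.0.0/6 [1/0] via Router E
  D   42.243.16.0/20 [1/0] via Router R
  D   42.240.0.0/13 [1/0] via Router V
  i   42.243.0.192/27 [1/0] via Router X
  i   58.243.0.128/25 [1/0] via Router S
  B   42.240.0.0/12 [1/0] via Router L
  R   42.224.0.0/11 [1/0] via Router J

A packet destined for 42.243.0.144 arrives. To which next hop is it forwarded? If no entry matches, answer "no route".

Router V

Routes whose prefix contains 42.243.0.144:
  40.0.0.0/6 (40.0.0.0 - 43.255.255.255) -> Router E
  42.224.0.0/11 (42.224.0.0 - 42.255.255.255) -> Router J
  42.240.0.0/12 (42.240.0.0 - 42.255.255.255) -> Router L
  42.240.0.0/13 (42.240.0.0 - 42.247.255.255) -> Router V
More-specific entries that do NOT match:
  42.227.0.144/28 (42.227.0.144 - 42.227.0.159) does not contain 42.243.0.144
  42.243.0.192/27 (42.243.0.192 - 42.243.0.223) does not contain 42.243.0.144
  42.243.0.192/26 (42.243.0.192 - 42.243.0.255) does not contain 42.243.0.144
  42.243.0.0/25 (42.243.0.0 - 42.243.0.127) does not contain 42.243.0.144
  58.243.0.128/25 (58.243.0.128 - 58.243.0.255) does not contain 42.243.0.144
  42.243.128.0/22 (42.243.128.0 - 42.243.131.255) does not contain 42.243.0.144
  42.243.16.0/20 (42.243.16.0 - 42.243.31.255) does not contain 42.243.0.144
Longest matching prefix is /13 -> next hop Router V.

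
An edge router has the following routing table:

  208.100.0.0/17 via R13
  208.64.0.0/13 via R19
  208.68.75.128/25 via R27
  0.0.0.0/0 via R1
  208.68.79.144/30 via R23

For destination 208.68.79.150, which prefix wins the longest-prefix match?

Entries matching 208.68.79.150:
  0.0.0.0/0 (default, matches everything)
  208.64.0.0/13 (208.64.0.0 - 208.71.255.255)
Most specific is 208.64.0.0/13.

208.64.0.0/13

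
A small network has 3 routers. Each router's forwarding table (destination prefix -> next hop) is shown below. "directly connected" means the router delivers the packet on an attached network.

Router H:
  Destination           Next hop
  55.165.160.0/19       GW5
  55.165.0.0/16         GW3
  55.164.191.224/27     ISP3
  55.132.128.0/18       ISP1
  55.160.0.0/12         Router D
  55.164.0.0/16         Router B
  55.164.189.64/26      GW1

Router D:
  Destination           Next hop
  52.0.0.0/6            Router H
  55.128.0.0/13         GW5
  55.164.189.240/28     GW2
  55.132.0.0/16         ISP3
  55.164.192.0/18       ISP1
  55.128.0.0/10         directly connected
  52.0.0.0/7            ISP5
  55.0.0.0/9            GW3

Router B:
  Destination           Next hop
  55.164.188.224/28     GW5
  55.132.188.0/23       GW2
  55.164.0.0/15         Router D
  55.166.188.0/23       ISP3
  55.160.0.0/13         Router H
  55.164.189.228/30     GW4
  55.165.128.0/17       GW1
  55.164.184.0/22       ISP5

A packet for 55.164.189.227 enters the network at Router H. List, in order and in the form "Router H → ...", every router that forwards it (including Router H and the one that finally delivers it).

Router H → Router B → Router D

At Router H: longest match for 55.164.189.227 is 55.164.0.0/16 -> Router B
At Router B: longest match for 55.164.189.227 is 55.164.0.0/15 -> Router D
At Router D: longest match for 55.164.189.227 is 55.128.0.0/10 -> directly connected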